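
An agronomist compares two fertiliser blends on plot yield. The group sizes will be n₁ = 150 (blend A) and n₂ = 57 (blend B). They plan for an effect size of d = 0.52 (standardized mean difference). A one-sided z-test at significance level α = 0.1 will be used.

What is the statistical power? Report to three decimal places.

Noncentrality parameter: δ = d / √(1/n₁ + 1/n₂) = 0.52 / √(1/150 + 1/57) = 3.3420
One-sided α = 0.1 → critical value z_{0.1} = 1.282.
Power = P(Z > 1.282 − δ) = Φ(2.060) = 0.9803.

Power ≈ 0.980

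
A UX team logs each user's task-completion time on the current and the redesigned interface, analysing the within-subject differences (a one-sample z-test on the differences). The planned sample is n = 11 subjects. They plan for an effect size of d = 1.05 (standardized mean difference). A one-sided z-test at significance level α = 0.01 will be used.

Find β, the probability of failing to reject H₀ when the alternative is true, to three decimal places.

β ≈ 0.124

Noncentrality parameter: δ = d·√n = 1.05 × √11 = 3.4825
One-sided α = 0.01 → critical value z_{0.01} = 2.326.
Power = Φ(δ − 2.326) = Φ(1.156) = 0.8762.
Type II error: β = 1 − power = 1 − 0.8762 = 0.1238.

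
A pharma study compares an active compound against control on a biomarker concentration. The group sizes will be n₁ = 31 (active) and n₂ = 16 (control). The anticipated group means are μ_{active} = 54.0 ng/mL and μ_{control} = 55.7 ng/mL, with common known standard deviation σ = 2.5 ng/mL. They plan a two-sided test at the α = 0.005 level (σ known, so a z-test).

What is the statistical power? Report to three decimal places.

Power ≈ 0.275

Standardized effect: d = |μ_{active} − μ_{control}| / σ = |54.0 − 55.7| / 2.5 = 0.6800
Noncentrality parameter: δ = d / √(1/n₁ + 1/n₂) = 0.6800 / √(1/31 + 1/16) = 2.2090
Critical value for a two-sided test at α = 0.005: z_{α/2} = 2.807.
Power = Φ(δ − 2.807) + Φ(−δ − 2.807) = Φ(-0.598) + Φ(-5.016) = 0.2749 + 0.0000 = 0.2749.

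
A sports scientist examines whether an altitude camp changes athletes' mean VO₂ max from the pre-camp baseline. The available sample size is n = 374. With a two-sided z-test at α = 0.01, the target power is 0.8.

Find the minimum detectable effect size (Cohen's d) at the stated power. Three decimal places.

Need Φ(δ − 2.576) = 0.8, so δ = 2.576 + 0.842 = 3.417.
(Lower-tail contribution to power is negligible for δ > 0.)
δ = d·√n ⇒ d = δ/√n = 3.417/√374 = 0.1767.

d ≈ 0.177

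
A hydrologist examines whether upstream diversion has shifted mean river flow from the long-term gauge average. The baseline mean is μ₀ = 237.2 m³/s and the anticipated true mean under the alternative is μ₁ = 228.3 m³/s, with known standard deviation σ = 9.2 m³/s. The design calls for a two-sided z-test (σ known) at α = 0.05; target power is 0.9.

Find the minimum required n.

Standardized effect: d = |μ₁ − μ₀| / σ = |228.3 − 237.2| / 9.2 = 0.9674
Set Φ(δ − 1.960) = 0.9; then δ − 1.960 = Φ⁻¹(0.9) = 1.282, giving δ = 3.242.
(Ignoring the negligible lower-tail rejection probability gives the usual closed-form inversion.)
δ = d·√n ⇒ n = (δ/d)² = (3.242 / 0.9674)² = 11.23.
Rounding up, n = 12.

n = 12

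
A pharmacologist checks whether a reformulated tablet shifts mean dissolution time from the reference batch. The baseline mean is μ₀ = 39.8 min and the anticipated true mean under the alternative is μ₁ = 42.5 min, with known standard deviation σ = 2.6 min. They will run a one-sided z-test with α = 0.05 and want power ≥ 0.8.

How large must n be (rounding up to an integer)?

Standardized effect: d = |μ₁ − μ₀| / σ = |42.5 − 39.8| / 2.6 = 1.0385
For power 0.8 need Φ(δ − z_{0.05}) = 0.8, so δ = z_{0.05} + z_{0.20} = 1.645 + 0.842 = 2.486.
δ = d·√n ⇒ n = (δ/d)² = (2.486 / 1.0385)² = 5.73.
Round up to the next whole unit.

n = 6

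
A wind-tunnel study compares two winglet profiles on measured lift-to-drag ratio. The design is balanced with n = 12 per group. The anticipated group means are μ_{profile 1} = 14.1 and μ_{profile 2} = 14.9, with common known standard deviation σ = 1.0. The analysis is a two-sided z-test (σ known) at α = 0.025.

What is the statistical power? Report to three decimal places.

Standardized effect: d = |μ_{profile 1} − μ_{profile 2}| / σ = |14.1 − 14.9| / 1.0 = 0.8000
Noncentrality parameter: δ = d·√(n/2) = 0.8000 × √(12/2) = 1.9596
Two-sided α = 0.025 → critical value z_{0.0125} = 2.241.
Power = Φ(δ − 2.241) + Φ(−δ − 2.241) = Φ(-0.282) + Φ(-4.201) = 0.3890 + 0.0000 = 0.3891.

Power ≈ 0.389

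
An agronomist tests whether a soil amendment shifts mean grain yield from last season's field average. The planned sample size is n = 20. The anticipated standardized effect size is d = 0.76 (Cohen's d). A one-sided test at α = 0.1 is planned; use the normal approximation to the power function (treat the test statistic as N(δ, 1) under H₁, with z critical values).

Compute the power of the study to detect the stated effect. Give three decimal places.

Noncentrality parameter: δ = d·√n = 0.76 × √20 = 3.3988
One-sided α = 0.1 → critical value z_{0.1} = 1.282.
Power = Φ(δ − 1.282) = Φ(2.117) = 0.9829.

Power ≈ 0.983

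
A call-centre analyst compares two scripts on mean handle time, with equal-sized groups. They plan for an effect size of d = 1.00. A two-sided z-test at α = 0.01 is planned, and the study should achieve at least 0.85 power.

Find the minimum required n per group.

n = 27 per group

Set Φ(δ − 2.576) = 0.85; then δ − 2.576 = Φ⁻¹(0.85) = 1.036, giving δ = 3.612.
(Ignoring the negligible lower-tail rejection probability gives the usual closed-form inversion.)
δ = d·√(n/2) ⇒ n = 2(δ/d)² = 2 × (3.612 / 1.00)² = 26.10.
Round up to the next whole unit.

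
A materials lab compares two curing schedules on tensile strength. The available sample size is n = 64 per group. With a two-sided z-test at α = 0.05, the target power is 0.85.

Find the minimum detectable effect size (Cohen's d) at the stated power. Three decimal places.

d ≈ 0.530

Required noncentrality: δ = z_{0.025} + z_{0.15} = 1.960 + 1.036 = 2.996.
(Lower-tail contribution to power is negligible for δ > 0.)
δ = d·√(n/2) ⇒ d = δ/√(n/2) = 2.996/√(64/2) = 0.5297.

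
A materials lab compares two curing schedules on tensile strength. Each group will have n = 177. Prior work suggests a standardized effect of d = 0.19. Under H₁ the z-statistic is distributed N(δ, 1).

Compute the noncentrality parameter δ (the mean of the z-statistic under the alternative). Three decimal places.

δ ≈ 1.787

δ = d·√(n/2) = 0.19 × √(177/2) = 1.7874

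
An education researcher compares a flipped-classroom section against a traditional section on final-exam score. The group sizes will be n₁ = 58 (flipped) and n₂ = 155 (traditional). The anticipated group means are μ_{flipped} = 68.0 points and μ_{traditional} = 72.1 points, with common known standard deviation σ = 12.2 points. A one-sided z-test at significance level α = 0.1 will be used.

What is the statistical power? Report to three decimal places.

Standardized effect: d = |μ_{flipped} − μ_{traditional}| / σ = |68.0 − 72.1| / 12.2 = 0.3361
Noncentrality parameter: δ = d / √(1/n₁ + 1/n₂) = 0.3361 / √(1/58 + 1/155) = 2.1833
Critical value for a one-sided test at α = 0.1: z_α = 1.282.
Power = P(Z > 1.282 − δ) = Φ(0.902) = 0.8164.

Power ≈ 0.816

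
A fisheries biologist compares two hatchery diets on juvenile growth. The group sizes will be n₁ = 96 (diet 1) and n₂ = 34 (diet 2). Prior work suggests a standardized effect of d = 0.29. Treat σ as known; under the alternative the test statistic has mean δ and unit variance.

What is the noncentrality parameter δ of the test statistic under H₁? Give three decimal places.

δ = d / √(1/n₁ + 1/n₂) = 0.29 / √(1/96 + 1/34) = 1.4531

δ ≈ 1.453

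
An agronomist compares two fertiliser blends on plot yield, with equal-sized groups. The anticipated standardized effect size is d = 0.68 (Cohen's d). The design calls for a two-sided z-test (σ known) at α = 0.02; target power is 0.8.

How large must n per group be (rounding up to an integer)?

For power 0.8 need Φ(δ − z_{0.01}) = 0.8, so δ = z_{0.01} + z_{0.20} = 2.326 + 0.842 = 3.168.
(The Φ(−δ − z_{α/2}) term is vanishingly small for δ > 0 and is dropped in the standard sample-size formula.)
δ = d·√(n/2) ⇒ n = 2(δ/d)² = 2 × (3.168 / 0.68)² = 43.41.
Rounding up, n = 44 per group.

n = 44 per group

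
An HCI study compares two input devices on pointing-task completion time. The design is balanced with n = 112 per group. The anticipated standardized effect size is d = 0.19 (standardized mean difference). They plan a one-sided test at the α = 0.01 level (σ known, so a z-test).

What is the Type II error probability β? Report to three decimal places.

Noncentrality parameter: δ = d·√(n/2) = 0.19 × √(112/2) = 1.4218
Critical value for a one-sided test at α = 0.01: z_α = 2.326.
Power = P(Z > 2.326 − δ) = Φ(-0.905) = 0.1829.
Type II error: β = 1 − power = 1 − 0.1829 = 0.8171.

β ≈ 0.817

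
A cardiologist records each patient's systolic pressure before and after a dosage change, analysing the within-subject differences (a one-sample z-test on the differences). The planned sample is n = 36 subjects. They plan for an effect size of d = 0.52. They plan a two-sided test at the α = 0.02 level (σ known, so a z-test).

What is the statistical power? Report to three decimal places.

Power ≈ 0.786

Noncentrality parameter: δ = d·√n = 0.52 × √36 = 3.1200
Critical value for a two-sided test at α = 0.02: z_{α/2} = 2.326.
Power = Φ(δ − 2.326) + Φ(−δ − 2.326) = Φ(0.794) + Φ(-5.446) = 0.7863 + 0.0000 = 0.7863.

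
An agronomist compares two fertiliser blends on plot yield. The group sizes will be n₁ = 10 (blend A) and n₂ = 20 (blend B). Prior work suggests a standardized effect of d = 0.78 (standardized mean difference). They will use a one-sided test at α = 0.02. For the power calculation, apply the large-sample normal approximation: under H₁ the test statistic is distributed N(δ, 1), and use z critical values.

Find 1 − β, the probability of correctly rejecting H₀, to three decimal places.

Noncentrality parameter: δ = d / √(1/n₁ + 1/n₂) = 0.78 / √(1/10 + 1/20) = 2.0140
One-sided α = 0.02 → critical value z_{0.02} = 2.054.
Power = P(Z > 2.054 − δ) = Φ(-0.040) = 0.4841.

Power ≈ 0.484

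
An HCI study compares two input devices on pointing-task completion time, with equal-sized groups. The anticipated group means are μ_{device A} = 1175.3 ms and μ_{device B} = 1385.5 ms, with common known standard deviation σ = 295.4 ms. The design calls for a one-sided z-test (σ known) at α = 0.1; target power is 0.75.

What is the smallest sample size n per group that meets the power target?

n = 16 per group

Standardized effect: d = |μ_{device A} − μ_{device B}| / σ = |1175.3 − 1385.5| / 295.4 = 0.7116
For power 0.75 need Φ(δ − z_{0.1}) = 0.75, so δ = z_{0.1} + z_{0.25} = 1.282 + 0.674 = 1.956.
δ = d·√(n/2) ⇒ n = 2(δ/d)² = 2 × (1.956 / 0.7116)² = 15.11.
Rounding up, n = 16 per group.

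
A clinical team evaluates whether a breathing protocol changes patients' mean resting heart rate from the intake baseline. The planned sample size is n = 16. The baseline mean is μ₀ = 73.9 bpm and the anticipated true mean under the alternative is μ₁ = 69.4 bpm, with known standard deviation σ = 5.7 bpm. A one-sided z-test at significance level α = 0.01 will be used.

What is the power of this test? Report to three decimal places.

Standardized effect: d = |μ₁ − μ₀| / σ = |69.4 − 73.9| / 5.7 = 0.7895
Noncentrality parameter: δ = d·√n = 0.7895 × √16 = 3.1579
One-sided α = 0.01 → critical value z_{0.01} = 2.326.
Power = P(Z > 2.326 − δ) = Φ(0.832) = 0.7972.

Power ≈ 0.797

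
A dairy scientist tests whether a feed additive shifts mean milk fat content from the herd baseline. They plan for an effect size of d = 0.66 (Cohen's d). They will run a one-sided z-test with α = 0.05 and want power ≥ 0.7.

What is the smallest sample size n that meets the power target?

n = 11

Set Φ(δ − 1.645) = 0.7; then δ − 1.645 = Φ⁻¹(0.7) = 0.524, giving δ = 2.169.
δ = d·√n ⇒ n = (δ/d)² = (2.169 / 0.66)² = 10.80.
Rounding up, n = 11.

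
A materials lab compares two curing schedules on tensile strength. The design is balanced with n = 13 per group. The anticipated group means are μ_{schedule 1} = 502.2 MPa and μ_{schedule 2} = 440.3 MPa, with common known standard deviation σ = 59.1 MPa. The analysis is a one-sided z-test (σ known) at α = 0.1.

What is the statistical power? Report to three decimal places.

Standardized effect: d = |μ_{schedule 1} − μ_{schedule 2}| / σ = |502.2 − 440.3| / 59.1 = 1.0474
Noncentrality parameter: δ = d·√(n/2) = 1.0474 × √(13/2) = 2.6703
Critical value for a one-sided test at α = 0.1: z_α = 1.282.
Power = Φ(δ − 1.282) = Φ(1.389) = 0.9175.

Power ≈ 0.918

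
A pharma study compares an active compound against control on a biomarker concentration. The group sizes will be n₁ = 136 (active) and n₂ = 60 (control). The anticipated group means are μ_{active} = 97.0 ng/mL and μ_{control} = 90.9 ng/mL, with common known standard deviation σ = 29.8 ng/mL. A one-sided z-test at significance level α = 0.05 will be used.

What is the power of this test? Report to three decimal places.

Standardized effect: d = |μ_{active} − μ_{control}| / σ = |97.0 − 90.9| / 29.8 = 0.2047
Noncentrality parameter: δ = d / √(1/n₁ + 1/n₂) = 0.2047 / √(1/136 + 1/60) = 1.3208
One-sided α = 0.05 → critical value z_{0.05} = 1.645.
Power = Φ(δ − 1.645) = Φ(-0.324) = 0.3729.

Power ≈ 0.373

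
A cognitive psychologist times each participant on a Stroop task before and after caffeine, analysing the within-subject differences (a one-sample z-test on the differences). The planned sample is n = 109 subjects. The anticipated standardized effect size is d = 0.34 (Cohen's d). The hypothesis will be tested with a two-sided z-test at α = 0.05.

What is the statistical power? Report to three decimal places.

Power ≈ 0.944

Noncentrality parameter: δ = d·√n = 0.34 × √109 = 3.5497
Two-sided α = 0.05 → critical value z_{0.025} = 1.960.
Power = Φ(δ − 1.960) + Φ(−δ − 1.960) = Φ(1.590) + Φ(-5.510) = 0.9441 + 0.0000 = 0.9441.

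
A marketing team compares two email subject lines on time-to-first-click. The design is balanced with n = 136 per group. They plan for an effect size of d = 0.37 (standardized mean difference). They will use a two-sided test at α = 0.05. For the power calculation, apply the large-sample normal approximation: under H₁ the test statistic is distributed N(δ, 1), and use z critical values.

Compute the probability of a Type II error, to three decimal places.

Noncentrality parameter: δ = d·√(n/2) = 0.37 × √(136/2) = 3.0511
Two-sided α = 0.05 → critical value z_{0.025} = 1.960.
Power = Φ(δ − 1.960) + Φ(−δ − 1.960) = Φ(1.091) + Φ(-5.011) = 0.8624 + 0.0000 = 0.8624.
Type II error: β = 1 − power = 1 − 0.8624 = 0.1376.

β ≈ 0.138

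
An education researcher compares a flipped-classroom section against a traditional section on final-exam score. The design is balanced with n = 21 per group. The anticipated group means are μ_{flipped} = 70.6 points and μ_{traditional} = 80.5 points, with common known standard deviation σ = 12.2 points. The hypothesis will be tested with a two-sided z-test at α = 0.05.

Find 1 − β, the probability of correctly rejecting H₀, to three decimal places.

Standardized effect: d = |μ_{flipped} − μ_{traditional}| / σ = |70.6 − 80.5| / 12.2 = 0.8115
Noncentrality parameter: δ = d·√(n/2) = 0.8115 × √(21/2) = 2.6295
Two-sided α = 0.05 → critical value z_{0.025} = 1.960.
Power = Φ(δ − 1.960) + Φ(−δ − 1.960) = Φ(0.670) + Φ(-4.589) = 0.7484 + 0.0000 = 0.7484.

Power ≈ 0.748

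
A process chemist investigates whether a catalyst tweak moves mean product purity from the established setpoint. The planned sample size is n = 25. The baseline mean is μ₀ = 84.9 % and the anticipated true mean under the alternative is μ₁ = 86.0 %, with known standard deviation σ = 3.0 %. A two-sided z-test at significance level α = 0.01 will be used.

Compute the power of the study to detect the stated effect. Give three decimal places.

Power ≈ 0.229

Standardized effect: d = |μ₁ − μ₀| / σ = |86.0 − 84.9| / 3.0 = 0.3667
Noncentrality parameter: δ = d·√n = 0.3667 × √25 = 1.8333
Two-sided α = 0.01 → critical value z_{0.005} = 2.576.
Power = Φ(δ − 2.576) + Φ(−δ − 2.576) = Φ(-0.742) + Φ(-4.409) = 0.2289 + 0.0000 = 0.2289.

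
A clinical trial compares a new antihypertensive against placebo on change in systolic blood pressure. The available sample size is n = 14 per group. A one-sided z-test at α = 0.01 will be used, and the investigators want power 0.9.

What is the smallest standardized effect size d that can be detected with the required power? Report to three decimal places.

Required noncentrality: δ = z_{0.01} + z_{0.10} = 2.326 + 1.282 = 3.608.
δ = d·√(n/2) ⇒ d = δ/√(n/2) = 3.608/√(14/2) = 1.3637.

d ≈ 1.364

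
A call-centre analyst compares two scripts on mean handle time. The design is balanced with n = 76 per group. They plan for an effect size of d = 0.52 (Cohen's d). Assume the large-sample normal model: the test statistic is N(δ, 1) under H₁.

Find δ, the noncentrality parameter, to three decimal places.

δ = d·√(n/2) = 0.52 × √(76/2) = 3.2055

δ ≈ 3.205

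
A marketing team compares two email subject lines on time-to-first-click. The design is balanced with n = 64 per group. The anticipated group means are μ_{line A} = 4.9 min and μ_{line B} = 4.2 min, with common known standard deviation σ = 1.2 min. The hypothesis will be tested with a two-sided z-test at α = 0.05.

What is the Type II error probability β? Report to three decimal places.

β ≈ 0.090

Standardized effect: d = |μ_{line A} − μ_{line B}| / σ = |4.9 − 4.2| / 1.2 = 0.5833
Noncentrality parameter: δ = d·√(n/2) = 0.5833 × √(64/2) = 3.2998
Two-sided α = 0.05 → critical value z_{0.025} = 1.960.
Power = Φ(δ − 1.960) + Φ(−δ − 1.960) = Φ(1.340) + Φ(-5.260) = 0.9099 + 0.0000 = 0.9099.
Type II error: β = 1 − power = 1 − 0.9099 = 0.0901.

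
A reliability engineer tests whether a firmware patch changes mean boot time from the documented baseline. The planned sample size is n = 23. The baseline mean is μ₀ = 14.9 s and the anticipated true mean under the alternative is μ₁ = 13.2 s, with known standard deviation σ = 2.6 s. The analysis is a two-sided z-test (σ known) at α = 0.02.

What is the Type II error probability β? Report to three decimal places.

Standardized effect: d = |μ₁ − μ₀| / σ = |13.2 − 14.9| / 2.6 = 0.6538
Noncentrality parameter: δ = d·√n = 0.6538 × √23 = 3.1357
Two-sided α = 0.02 → critical value z_{0.01} = 2.326.
Power = Φ(δ − 2.326) + Φ(−δ − 2.326) = Φ(0.809) + Φ(-5.462) = 0.7909 + 0.0000 = 0.7909.
Type II error: β = 1 − power = 1 − 0.7909 = 0.2091.

β ≈ 0.209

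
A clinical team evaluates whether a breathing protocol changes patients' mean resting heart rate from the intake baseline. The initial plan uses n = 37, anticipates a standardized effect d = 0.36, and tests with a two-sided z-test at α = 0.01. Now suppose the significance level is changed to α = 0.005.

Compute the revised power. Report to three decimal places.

Power ≈ 0.269

δ = d·√n = 0.36 × √37 = 2.1898 (unchanged). New critical value: z_{0.0025} = 2.807.
Revised power = Φ(δ − 2.807) + Φ(−δ − 2.807) = Φ(-0.617) + Φ(-4.997) = 0.2685 + 0.0000 = 0.2685.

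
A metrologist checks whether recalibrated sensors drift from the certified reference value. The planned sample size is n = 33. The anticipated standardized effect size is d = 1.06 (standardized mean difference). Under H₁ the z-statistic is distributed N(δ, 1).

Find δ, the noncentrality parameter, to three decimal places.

δ ≈ 6.089

The noncentrality parameter scales effect size by the design's sample-size factor: δ = d·√n = 1.06 × √33 = 6.0892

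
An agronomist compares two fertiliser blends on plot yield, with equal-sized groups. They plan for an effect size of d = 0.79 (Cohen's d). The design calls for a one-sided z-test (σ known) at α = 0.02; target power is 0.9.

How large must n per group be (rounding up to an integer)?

Set Φ(δ − 2.054) = 0.9; then δ − 2.054 = Φ⁻¹(0.9) = 1.282, giving δ = 3.335.
δ = d·√(n/2) ⇒ n = 2(δ/d)² = 2 × (3.335 / 0.79)² = 35.65.
Rounding up, n = 36 per group.

n = 36 per group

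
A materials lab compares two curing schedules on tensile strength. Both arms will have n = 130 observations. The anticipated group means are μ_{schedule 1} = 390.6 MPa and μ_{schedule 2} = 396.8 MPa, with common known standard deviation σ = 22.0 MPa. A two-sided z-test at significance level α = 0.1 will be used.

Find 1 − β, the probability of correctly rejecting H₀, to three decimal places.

Standardized effect: d = |μ_{schedule 1} − μ_{schedule 2}| / σ = |390.6 − 396.8| / 22.0 = 0.2818
Noncentrality parameter: δ = d·√(n/2) = 0.2818 × √(130/2) = 2.2721
Critical value for a two-sided test at α = 0.1: z_{α/2} = 1.645.
Power = Φ(δ − 1.645) + Φ(−δ − 1.645) = Φ(0.627) + Φ(-3.917) = 0.7347 + 0.0000 = 0.7348.

Power ≈ 0.735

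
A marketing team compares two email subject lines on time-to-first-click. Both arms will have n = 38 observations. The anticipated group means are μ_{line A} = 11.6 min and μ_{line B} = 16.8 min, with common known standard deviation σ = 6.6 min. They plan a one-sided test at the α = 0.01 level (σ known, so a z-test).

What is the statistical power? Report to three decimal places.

Power ≈ 0.866

Standardized effect: d = |μ_{line A} − μ_{line B}| / σ = |11.6 − 16.8| / 6.6 = 0.7879
Noncentrality parameter: δ = d·√(n/2) = 0.7879 × √(38/2) = 3.4343
One-sided α = 0.01 → critical value z_{0.01} = 2.326.
Power = Φ(δ − 2.326) = Φ(1.108) = 0.8661.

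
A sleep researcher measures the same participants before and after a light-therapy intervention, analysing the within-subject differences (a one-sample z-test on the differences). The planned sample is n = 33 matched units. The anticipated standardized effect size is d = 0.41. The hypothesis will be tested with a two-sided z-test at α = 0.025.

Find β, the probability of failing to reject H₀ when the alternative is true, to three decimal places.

Noncentrality parameter: δ = d·√n = 0.41 × √33 = 2.3553
Two-sided α = 0.025 → critical value z_{0.0125} = 2.241.
Power = Φ(δ − 2.241) + Φ(−δ − 2.241) = Φ(0.114) + Φ(-4.597) = 0.5453 + 0.0000 = 0.5453.
Type II error: β = 1 − power = 1 − 0.5453 = 0.4547.

β ≈ 0.455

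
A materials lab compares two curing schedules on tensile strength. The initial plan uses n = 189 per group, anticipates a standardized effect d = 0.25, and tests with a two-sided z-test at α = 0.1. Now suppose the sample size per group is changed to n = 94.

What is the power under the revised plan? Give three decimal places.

With n = 94 per group: δ = d·√(n/2) = 0.25 × √(94/2) = 1.7139. Critical value z_{0.05} = 1.645.
Revised power = Φ(δ − 1.645) + Φ(−δ − 1.645) = Φ(0.069) + Φ(-3.359) = 0.5275 + 0.0004 = 0.5279.

Power ≈ 0.528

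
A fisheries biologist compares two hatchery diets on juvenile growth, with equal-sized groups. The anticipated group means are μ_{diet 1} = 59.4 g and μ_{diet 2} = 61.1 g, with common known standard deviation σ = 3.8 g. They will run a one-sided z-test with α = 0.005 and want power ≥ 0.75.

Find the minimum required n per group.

n = 106 per group

Standardized effect: d = |μ_{diet 1} − μ_{diet 2}| / σ = |59.4 − 61.1| / 3.8 = 0.4474
Set Φ(δ − 2.576) = 0.75; then δ − 2.576 = Φ⁻¹(0.75) = 0.674, giving δ = 3.250.
δ = d·√(n/2) ⇒ n = 2(δ/d)² = 2 × (3.250 / 0.4474)² = 105.57.
Round up to the next whole unit.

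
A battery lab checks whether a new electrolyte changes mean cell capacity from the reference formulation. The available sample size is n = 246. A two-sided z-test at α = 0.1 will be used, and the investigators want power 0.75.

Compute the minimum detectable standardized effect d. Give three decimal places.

d ≈ 0.148

Required noncentrality: δ = z_{0.05} + z_{0.25} = 1.645 + 0.674 = 2.319.
(The second rejection-region term Φ(−δ − z_{α/2}) is negligible and dropped.)
δ = d·√n ⇒ d = δ/√n = 2.319/√246 = 0.1479.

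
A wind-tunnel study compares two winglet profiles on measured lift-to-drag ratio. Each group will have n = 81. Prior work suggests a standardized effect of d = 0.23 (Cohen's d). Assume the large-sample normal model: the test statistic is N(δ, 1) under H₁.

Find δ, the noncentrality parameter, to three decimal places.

The noncentrality parameter scales effect size by the design's sample-size factor: δ = d·√(n/2) = 0.23 × √(81/2) = 1.4637

δ ≈ 1.464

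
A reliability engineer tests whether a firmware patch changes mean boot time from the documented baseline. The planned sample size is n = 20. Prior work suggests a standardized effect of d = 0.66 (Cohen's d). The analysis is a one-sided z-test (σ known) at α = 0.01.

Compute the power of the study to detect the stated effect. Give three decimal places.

Noncentrality parameter: δ = d·√n = 0.66 × √20 = 2.9516
Critical value for a one-sided test at α = 0.01: z_α = 2.326.
Power = P(Z > 2.326 − δ) = Φ(0.625) = 0.7341.

Power ≈ 0.734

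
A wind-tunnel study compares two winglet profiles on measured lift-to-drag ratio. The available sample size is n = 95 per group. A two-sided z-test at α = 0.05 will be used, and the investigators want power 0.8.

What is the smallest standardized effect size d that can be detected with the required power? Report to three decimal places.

d ≈ 0.406

Required noncentrality: δ = z_{0.025} + z_{0.20} = 1.960 + 0.842 = 2.802.
(Lower-tail contribution to power is negligible for δ > 0.)
δ = d·√(n/2) ⇒ d = δ/√(n/2) = 2.802/√(95/2) = 0.4065.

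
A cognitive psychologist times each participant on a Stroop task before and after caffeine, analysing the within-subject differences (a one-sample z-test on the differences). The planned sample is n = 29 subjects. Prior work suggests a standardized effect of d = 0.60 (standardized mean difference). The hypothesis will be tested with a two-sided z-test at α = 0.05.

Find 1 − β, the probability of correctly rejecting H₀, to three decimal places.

Power ≈ 0.898

Noncentrality parameter: λ = d·√n = 0.60 × √29 = 3.2311
Two-sided α = 0.05 → critical value z_{0.025} = 1.960.
Power = Φ(λ − 1.960) + Φ(−λ − 1.960) = Φ(1.271) + Φ(-5.191) = 0.8982 + 0.0000 = 0.8982.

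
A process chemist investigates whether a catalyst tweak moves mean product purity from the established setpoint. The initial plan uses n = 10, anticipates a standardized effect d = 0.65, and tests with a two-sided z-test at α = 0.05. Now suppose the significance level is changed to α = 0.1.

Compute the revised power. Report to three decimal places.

Power ≈ 0.659

δ = d·√n = 0.65 × √10 = 2.0555 (unchanged). New critical value: z_{0.05} = 1.645.
Revised power = Φ(δ − 1.645) + Φ(−δ − 1.645) = Φ(0.411) + Φ(-3.700) = 0.6593 + 0.0001 = 0.6594.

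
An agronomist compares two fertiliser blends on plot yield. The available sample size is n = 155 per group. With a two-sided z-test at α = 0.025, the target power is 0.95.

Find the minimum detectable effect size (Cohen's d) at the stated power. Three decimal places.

d ≈ 0.441

Need Φ(δ − 2.241) = 0.95, so δ = 2.241 + 1.645 = 3.886.
(The second rejection-region term Φ(−δ − z_{α/2}) is negligible and dropped.)
δ = d·√(n/2) ⇒ d = δ/√(n/2) = 3.886/√(155/2) = 0.4414.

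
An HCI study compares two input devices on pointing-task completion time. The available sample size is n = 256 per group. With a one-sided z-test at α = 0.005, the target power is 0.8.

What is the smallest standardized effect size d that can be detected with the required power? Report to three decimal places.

d ≈ 0.302

Required noncentrality: δ = z_{0.005} + z_{0.20} = 2.576 + 0.842 = 3.417.
δ = d·√(n/2) ⇒ d = δ/√(n/2) = 3.417/√(256/2) = 0.3021.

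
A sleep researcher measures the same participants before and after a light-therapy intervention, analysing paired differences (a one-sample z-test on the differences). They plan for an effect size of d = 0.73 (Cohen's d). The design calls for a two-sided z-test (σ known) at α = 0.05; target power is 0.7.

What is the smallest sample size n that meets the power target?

n = 12

For power 0.7 need Φ(δ − z_{0.025}) = 0.7, so δ = z_{0.025} + z_{0.30} = 1.960 + 0.524 = 2.484.
(Ignoring the negligible lower-tail rejection probability gives the usual closed-form inversion.)
δ = d·√n ⇒ n = (δ/d)² = (2.484 / 0.73)² = 11.58.
Rounding up, n = 12.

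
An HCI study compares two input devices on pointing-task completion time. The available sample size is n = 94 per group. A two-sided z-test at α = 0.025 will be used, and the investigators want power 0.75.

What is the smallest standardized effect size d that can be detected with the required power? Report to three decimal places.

Required noncentrality: δ = z_{0.0125} + z_{0.25} = 2.241 + 0.674 = 2.916.
(The second rejection-region term Φ(−δ − z_{α/2}) is negligible and dropped.)
δ = d·√(n/2) ⇒ d = δ/√(n/2) = 2.916/√(94/2) = 0.4253.

d ≈ 0.425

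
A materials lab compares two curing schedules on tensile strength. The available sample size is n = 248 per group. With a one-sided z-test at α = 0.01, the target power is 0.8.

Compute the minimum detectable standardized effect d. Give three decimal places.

d ≈ 0.284

Need Φ(δ − 2.326) = 0.8, so δ = 2.326 + 0.842 = 3.168.
δ = d·√(n/2) ⇒ d = δ/√(n/2) = 3.168/√(248/2) = 0.2845.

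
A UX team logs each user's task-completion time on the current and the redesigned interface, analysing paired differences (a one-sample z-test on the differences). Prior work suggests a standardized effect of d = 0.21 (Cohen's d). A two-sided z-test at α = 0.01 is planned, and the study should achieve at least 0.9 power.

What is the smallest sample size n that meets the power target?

n = 338

Set Φ(δ − 2.576) = 0.9; then δ − 2.576 = Φ⁻¹(0.9) = 1.282, giving δ = 3.857.
(The Φ(−δ − z_{α/2}) term is vanishingly small for δ > 0 and is dropped in the standard sample-size formula.)
δ = d·√n ⇒ n = (δ/d)² = (3.857 / 0.21)² = 337.40.
Rounding up, n = 338.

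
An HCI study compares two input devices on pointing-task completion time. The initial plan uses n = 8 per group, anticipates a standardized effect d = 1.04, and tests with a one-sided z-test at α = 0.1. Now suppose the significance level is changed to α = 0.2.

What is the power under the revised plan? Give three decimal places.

δ = d·√(n/2) = 1.04 × √(8/2) = 2.0800 (unchanged). New critical value: z_{0.2} = 0.842.
Revised power = Φ(δ − 0.842) = Φ(1.238) = 0.8922.

Power ≈ 0.892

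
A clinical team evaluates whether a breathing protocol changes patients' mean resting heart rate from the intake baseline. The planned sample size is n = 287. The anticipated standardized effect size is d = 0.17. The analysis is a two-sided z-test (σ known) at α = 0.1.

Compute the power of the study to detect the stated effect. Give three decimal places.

Noncentrality parameter: δ = d·√n = 0.17 × √287 = 2.8800
Two-sided α = 0.1 → critical value z_{0.05} = 1.645.
Power = Φ(δ − 1.645) + Φ(−δ − 1.645) = Φ(1.235) + Φ(-4.525) = 0.8916 + 0.0000 = 0.8916.

Power ≈ 0.892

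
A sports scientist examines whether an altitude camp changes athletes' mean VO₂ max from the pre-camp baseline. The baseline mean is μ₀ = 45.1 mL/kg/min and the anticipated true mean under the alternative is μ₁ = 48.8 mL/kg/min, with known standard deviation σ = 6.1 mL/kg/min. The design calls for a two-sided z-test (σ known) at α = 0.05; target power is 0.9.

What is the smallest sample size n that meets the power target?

Standardized effect: d = |μ₁ − μ₀| / σ = |48.8 − 45.1| / 6.1 = 0.6066
Set Φ(δ − 1.960) = 0.9; then δ − 1.960 = Φ⁻¹(0.9) = 1.282, giving δ = 3.242.
(For δ > 0 the lower-tail rejection region contributes negligibly to power, so the one-term inversion is standard.)
δ = d·√n ⇒ n = (δ/d)² = (3.242 / 0.6066)² = 28.56.
Round up to the next whole unit.

n = 29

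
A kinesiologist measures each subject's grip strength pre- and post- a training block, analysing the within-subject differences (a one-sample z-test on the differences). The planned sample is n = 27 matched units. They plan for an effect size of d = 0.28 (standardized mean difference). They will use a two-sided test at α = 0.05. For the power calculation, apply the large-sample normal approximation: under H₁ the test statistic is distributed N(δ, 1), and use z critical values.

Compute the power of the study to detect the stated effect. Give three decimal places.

Power ≈ 0.307

Noncentrality parameter: δ = d·√n = 0.28 × √27 = 1.4549
Critical value for a two-sided test at α = 0.05: z_{α/2} = 1.960.
Power = Φ(δ − 1.960) + Φ(−δ − 1.960) = Φ(-0.505) + Φ(-3.415) = 0.3068 + 0.0003 = 0.3071.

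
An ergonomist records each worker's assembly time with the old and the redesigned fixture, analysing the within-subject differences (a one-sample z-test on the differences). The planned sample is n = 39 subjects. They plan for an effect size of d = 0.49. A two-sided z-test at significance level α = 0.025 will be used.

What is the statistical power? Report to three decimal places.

Noncentrality parameter: δ = d·√n = 0.49 × √39 = 3.0600
Critical value for a two-sided test at α = 0.025: z_{α/2} = 2.241.
Power = Φ(δ − 2.241) + Φ(−δ − 2.241) = Φ(0.819) + Φ(-5.301) = 0.7935 + 0.0000 = 0.7935.

Power ≈ 0.794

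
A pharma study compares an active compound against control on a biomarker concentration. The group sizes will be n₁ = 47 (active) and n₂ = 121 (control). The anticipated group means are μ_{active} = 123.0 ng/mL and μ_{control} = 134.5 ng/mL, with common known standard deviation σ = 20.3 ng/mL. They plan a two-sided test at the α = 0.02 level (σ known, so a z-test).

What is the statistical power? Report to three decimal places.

Power ≈ 0.834

Standardized effect: d = |μ_{active} − μ_{control}| / σ = |123.0 − 134.5| / 20.3 = 0.5665
Noncentrality parameter: δ = d / √(1/n₁ + 1/n₂) = 0.5665 / √(1/47 + 1/121) = 3.2960
Critical value for a two-sided test at α = 0.02: z_{α/2} = 2.326.
Power = Φ(δ − 2.326) + Φ(−δ − 2.326) = Φ(0.970) + Φ(-5.622) = 0.8339 + 0.0000 = 0.8339.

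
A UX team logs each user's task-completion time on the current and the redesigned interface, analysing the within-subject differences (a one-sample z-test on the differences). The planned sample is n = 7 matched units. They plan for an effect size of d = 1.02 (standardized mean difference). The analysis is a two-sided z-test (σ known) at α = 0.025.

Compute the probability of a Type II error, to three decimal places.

β ≈ 0.324

Noncentrality parameter: δ = d·√n = 1.02 × √7 = 2.6987
Two-sided α = 0.025 → critical value z_{0.0125} = 2.241.
Power = Φ(δ − 2.241) + Φ(−δ − 2.241) = Φ(0.457) + Φ(-4.940) = 0.6763 + 0.0000 = 0.6763.
Type II error: β = 1 − power = 1 − 0.6763 = 0.3237.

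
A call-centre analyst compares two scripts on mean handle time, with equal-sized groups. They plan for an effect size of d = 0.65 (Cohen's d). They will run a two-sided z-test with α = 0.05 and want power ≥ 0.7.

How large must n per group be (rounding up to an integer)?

n = 30 per group

Set Φ(δ − 1.960) = 0.7; then δ − 1.960 = Φ⁻¹(0.7) = 0.524, giving δ = 2.484.
(Ignoring the negligible lower-tail rejection probability gives the usual closed-form inversion.)
δ = d·√(n/2) ⇒ n = 2(δ/d)² = 2 × (2.484 / 0.65)² = 29.22.
Rounding up, n = 30 per group.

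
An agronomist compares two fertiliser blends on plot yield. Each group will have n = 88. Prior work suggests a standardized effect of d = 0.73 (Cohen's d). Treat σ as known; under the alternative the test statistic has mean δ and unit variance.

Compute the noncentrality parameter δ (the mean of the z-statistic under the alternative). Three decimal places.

δ ≈ 4.842

The noncentrality parameter scales effect size by the design's sample-size factor: δ = d·√(n/2) = 0.73 × √(88/2) = 4.8423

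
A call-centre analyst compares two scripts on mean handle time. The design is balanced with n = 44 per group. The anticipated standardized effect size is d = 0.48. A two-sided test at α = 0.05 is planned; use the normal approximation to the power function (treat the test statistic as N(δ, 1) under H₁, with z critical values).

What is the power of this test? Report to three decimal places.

Noncentrality parameter: δ = d·√(n/2) = 0.48 × √(44/2) = 2.2514
Two-sided α = 0.05 → critical value z_{0.025} = 1.960.
Power = Φ(δ − 1.960) + Φ(−δ − 1.960) = Φ(0.291) + Φ(-4.211) = 0.6146 + 0.0000 = 0.6147.

Power ≈ 0.615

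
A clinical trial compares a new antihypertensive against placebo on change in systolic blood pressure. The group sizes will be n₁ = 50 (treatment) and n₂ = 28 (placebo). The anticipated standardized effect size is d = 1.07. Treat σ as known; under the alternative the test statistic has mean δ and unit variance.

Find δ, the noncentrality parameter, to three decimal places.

δ ≈ 4.533

The noncentrality parameter scales effect size by the design's sample-size factor: δ = d / √(1/n₁ + 1/n₂) = 1.07 / √(1/50 + 1/28) = 4.5332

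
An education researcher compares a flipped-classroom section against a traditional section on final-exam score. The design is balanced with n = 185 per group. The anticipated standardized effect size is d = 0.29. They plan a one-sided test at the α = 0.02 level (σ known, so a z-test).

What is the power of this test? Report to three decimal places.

Noncentrality parameter: δ = d·√(n/2) = 0.29 × √(185/2) = 2.7891
One-sided α = 0.02 → critical value z_{0.02} = 2.054.
Power = P(Z > 2.054 − δ) = Φ(0.735) = 0.7689.

Power ≈ 0.769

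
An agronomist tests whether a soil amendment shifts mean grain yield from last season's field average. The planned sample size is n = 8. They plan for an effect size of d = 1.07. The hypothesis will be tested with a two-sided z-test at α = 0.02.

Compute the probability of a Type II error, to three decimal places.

Noncentrality parameter: δ = d·√n = 1.07 × √8 = 3.0264
Critical value for a two-sided test at α = 0.02: z_{α/2} = 2.326.
Power = Φ(δ − 2.326) + Φ(−δ − 2.326) = Φ(0.700) + Φ(-5.353) = 0.7581 + 0.0000 = 0.7581.
Type II error: β = 1 − power = 1 − 0.7581 = 0.2419.

β ≈ 0.242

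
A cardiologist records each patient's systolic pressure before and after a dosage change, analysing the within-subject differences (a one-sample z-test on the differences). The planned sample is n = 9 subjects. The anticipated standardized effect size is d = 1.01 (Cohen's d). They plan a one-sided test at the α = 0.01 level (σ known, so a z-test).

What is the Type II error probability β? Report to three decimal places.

Noncentrality parameter: λ = d·√n = 1.01 × √9 = 3.0300
One-sided α = 0.01 → critical value z_{0.01} = 2.326.
Power = P(Z > 2.326 − λ) = Φ(0.704) = 0.7592.
Type II error: β = 1 − power = 1 − 0.7592 = 0.2408.

β ≈ 0.241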